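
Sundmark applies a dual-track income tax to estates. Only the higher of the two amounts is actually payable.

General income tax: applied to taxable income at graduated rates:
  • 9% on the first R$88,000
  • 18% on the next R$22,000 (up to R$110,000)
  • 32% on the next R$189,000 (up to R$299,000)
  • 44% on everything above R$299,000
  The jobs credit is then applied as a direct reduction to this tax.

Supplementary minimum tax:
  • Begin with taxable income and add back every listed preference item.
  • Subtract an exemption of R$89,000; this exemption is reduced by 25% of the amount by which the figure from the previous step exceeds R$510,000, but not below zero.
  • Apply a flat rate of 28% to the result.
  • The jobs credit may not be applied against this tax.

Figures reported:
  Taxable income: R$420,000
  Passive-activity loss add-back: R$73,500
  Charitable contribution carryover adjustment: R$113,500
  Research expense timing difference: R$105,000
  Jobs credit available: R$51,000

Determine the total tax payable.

R$188,580

Supplementary minimum tax:
  Adjusted income: R$420,000 + R$73,500 + R$113,500 + R$105,000 = R$712,000
  Exemption: R$89,000 − 25% × (R$712,000 − R$510,000) = R$89,000 − R$50,500 = R$38,500
  Base: R$712,000 − R$38,500 = R$673,500
  R$673,500 × 28% = R$188,580

General income tax:
  R$88,000 × 9% = R$7,920
  R$22,000 × 18% = R$3,960
  R$189,000 × 32% = R$60,480
  R$121,000 × 44% = R$53,240
  → R$125,600
  Less jobs credit R$51,000 → R$74,600

R$188,580 > R$74,600, so the supplementary minimum tax is the binding amount.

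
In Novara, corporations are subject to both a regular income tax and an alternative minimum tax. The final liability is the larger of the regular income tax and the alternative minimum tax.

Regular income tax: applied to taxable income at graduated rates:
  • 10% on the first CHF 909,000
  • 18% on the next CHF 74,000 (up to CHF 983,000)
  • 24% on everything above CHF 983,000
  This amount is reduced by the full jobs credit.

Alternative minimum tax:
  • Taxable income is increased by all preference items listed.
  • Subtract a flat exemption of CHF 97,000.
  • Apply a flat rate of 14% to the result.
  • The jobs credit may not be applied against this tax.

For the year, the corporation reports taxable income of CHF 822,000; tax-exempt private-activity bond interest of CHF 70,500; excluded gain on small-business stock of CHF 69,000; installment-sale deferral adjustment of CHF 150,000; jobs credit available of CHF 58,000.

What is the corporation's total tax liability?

CHF 142,030

Regular income tax:
  CHF 822,000 × 10% = CHF 82,200
  Less jobs credit CHF 58,000 → CHF 24,200

Alternative minimum tax:
  Adjusted income: CHF 822,000 + CHF 70,500 + CHF 69,000 + CHF 150,000 = CHF 1,111,500
  Less exemption CHF 97,000 → base CHF 1,014,500
  CHF 1,014,500 × 14% = CHF 142,030

CHF 142,030 > CHF 24,200, so the alternative minimum tax is the binding amount.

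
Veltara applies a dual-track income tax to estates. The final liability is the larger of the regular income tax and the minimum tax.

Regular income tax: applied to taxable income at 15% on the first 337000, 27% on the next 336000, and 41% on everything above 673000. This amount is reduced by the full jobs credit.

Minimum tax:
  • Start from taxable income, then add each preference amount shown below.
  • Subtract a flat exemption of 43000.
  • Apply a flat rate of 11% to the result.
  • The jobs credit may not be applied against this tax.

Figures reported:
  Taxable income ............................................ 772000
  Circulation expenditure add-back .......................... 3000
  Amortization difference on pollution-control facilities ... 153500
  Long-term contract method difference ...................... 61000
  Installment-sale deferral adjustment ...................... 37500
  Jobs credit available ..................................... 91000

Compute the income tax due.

108240

Regular income tax:
  337000 × 15% = 50550
  336000 × 27% = 90720
  99000 × 41% = 40590
  → 181860
  Less jobs credit 91000 → 90860

Minimum tax:
  Adjusted income: 772000 + 3000 + 153500 + 61000 + 37500 = 1027000
  Less exemption 43000 → base 984000
  984000 × 11% = 108240

108240 > 90860, so the minimum tax is the binding amount.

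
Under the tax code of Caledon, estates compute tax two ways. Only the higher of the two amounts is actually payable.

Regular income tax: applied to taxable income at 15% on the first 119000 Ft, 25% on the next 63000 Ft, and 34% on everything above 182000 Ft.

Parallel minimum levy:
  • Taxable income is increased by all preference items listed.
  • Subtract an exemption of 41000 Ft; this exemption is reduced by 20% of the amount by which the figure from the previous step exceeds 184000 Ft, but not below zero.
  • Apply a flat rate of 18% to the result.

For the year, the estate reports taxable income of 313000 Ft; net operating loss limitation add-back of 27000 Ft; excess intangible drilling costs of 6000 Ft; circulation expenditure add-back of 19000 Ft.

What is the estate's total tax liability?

Parallel minimum levy:
  Adjusted income: 313000 Ft + 27000 Ft + 6000 Ft + 19000 Ft = 365000 Ft
  Exemption: 41000 Ft − 20% × (365000 Ft − 184000 Ft) = 41000 Ft − 36200 Ft = 4800 Ft
  Base: 365000 Ft − 4800 Ft = 360200 Ft
  360200 Ft × 18% = 64836 Ft

Regular income tax:
  119000 Ft × 15% = 17850 Ft
  63000 Ft × 25% = 15750 Ft
  131000 Ft × 34% = 44540 Ft
  → 78140 Ft

78140 Ft > 64836 Ft, so the regular income tax governs.

78140 Ft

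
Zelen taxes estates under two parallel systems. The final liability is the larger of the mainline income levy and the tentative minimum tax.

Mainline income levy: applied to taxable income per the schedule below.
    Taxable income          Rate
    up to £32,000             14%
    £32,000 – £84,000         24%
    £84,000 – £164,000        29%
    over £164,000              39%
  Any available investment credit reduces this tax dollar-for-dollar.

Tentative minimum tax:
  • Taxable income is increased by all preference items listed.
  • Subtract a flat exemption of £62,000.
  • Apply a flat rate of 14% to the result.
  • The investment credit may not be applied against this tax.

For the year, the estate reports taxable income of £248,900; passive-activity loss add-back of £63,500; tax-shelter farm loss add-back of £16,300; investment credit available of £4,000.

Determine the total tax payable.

£69,271

Mainline income levy:
  £32,000 × 14% = £4,480
  £52,000 × 24% = £12,480
  £80,000 × 29% = £23,200
  £84,900 × 39% = £33,111
  → £73,271
  Less investment credit £4,000 → £69,271

Tentative minimum tax:
  Adjusted income: £248,900 + £63,500 + £16,300 = £328,700
  Less exemption £62,000 → base £266,700
  £266,700 × 14% = £37,338

£69,271 > £37,338, so the mainline income levy governs.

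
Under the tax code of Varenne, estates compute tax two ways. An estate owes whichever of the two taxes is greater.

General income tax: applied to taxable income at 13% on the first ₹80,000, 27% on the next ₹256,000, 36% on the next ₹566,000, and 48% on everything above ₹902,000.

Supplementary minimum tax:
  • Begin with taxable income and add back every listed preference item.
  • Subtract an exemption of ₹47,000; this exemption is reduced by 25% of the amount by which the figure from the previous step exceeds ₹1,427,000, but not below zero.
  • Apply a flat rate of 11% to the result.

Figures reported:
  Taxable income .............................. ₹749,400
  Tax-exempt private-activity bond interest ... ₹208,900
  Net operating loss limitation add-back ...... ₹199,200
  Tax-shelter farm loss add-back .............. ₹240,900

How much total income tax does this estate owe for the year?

Supplementary minimum tax:
  Adjusted income: ₹749,400 + ₹208,900 + ₹199,200 + ₹240,900 = ₹1,398,400
  Exemption: ₹1,398,400 ≤ ₹1,427,000, so full ₹47,000 applies
  Base: ₹1,398,400 − ₹47,000 = ₹1,351,400
  ₹1,351,400 × 11% = ₹148,654

General income tax:
  ₹80,000 × 13% = ₹10,400
  ₹256,000 × 27% = ₹69,120
  ₹413,400 × 36% = ₹148,824
  → ₹228,344

₹228,344 > ₹148,654, so the general income tax governs.

₹228,344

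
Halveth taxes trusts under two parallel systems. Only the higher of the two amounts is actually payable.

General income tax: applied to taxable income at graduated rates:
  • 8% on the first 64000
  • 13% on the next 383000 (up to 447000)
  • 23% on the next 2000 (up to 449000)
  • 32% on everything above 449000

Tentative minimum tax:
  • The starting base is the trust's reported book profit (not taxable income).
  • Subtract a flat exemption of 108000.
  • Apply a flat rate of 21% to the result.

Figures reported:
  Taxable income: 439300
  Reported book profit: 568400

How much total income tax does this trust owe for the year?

General income tax:
  64000 × 8% = 5120
  375300 × 13% = 48789
  → 53909

Tentative minimum tax:
  Base (reported book profit): 568400
  Less exemption 108000 → base 460400
  460400 × 21% = 96684

96684 > 53909, so the tentative minimum tax is the binding amount.

96684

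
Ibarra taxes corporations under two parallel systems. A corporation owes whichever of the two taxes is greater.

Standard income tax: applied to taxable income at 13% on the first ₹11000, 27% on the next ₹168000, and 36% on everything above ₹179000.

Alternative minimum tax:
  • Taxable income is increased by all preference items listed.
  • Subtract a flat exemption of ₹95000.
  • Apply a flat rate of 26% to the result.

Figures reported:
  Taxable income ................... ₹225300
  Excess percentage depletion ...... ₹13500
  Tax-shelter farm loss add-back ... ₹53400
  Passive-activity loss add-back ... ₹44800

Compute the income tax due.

₹63458

Alternative minimum tax:
  Adjusted income: ₹225300 + ₹13500 + ₹53400 + ₹44800 = ₹337000
  Less exemption ₹95000 → base ₹242000
  ₹242000 × 26% = ₹62920

Standard income tax:
  ₹11000 × 13% = ₹1430
  ₹168000 × 27% = ₹45360
  ₹46300 × 36% = ₹16668
  → ₹63458

₹63458 > ₹62920, so the standard income tax governs.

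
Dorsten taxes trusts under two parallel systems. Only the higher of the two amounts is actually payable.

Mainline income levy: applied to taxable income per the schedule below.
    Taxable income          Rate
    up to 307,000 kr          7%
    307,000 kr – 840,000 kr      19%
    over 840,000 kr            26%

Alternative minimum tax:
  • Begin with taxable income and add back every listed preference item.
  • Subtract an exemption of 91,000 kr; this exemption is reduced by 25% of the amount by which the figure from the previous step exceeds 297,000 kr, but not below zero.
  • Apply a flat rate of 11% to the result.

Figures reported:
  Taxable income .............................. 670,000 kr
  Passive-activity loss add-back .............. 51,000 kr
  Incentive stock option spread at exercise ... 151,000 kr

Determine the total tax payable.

Alternative minimum tax:
  Adjusted income: 670,000 kr + 51,000 kr + 151,000 kr = 872,000 kr
  Exemption: 25% × (872,000 kr − 297,000 kr) = 143,750 kr ≥ 91,000 kr, so the exemption is fully phased out
  Base: 872,000 kr − 0 kr = 872,000 kr
  872,000 kr × 11% = 95,920 kr

Mainline income levy:
  307,000 kr × 7% = 21,490 kr
  363,000 kr × 19% = 68,970 kr
  → 90,460 kr

95,920 kr > 90,460 kr, so the alternative minimum tax is the binding amount.

95,920 kr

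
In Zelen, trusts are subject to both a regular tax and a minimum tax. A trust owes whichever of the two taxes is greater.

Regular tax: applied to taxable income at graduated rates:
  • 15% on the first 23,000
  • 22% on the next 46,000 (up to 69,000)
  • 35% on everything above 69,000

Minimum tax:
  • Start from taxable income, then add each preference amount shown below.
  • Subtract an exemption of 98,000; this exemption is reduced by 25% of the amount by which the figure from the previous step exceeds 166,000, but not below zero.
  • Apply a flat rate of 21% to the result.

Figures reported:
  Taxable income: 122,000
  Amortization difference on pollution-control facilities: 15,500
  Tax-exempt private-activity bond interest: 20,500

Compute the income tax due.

32,120

Regular tax:
  23,000 × 15% = 3,450
  46,000 × 22% = 10,120
  53,000 × 35% = 18,550
  → 32,120

Minimum tax:
  Adjusted income: 122,000 + 15,500 + 20,500 = 158,000
  Exemption: 158,000 ≤ 166,000, so full 98,000 applies
  Base: 158,000 − 98,000 = 60,000
  60,000 × 21% = 12,600

32,120 > 12,600, so the regular tax governs.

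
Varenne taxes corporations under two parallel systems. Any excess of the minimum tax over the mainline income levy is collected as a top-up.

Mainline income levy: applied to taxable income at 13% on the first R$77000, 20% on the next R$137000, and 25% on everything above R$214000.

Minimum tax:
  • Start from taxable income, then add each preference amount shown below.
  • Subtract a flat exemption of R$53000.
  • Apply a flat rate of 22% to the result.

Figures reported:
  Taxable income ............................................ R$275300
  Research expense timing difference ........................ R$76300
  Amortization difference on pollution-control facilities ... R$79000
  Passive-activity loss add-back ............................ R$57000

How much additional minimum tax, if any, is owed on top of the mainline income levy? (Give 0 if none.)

Minimum tax:
  Adjusted income: R$275300 + R$76300 + R$79000 + R$57000 = R$487600
  Less exemption R$53000 → base R$434600
  R$434600 × 22% = R$95612

Mainline income levy:
  R$77000 × 13% = R$10010
  R$137000 × 20% = R$27400
  R$61300 × 25% = R$15325
  → R$52735

Excess of minimum tax over mainline income levy: R$95612 − R$52735 = R$42877.

R$42877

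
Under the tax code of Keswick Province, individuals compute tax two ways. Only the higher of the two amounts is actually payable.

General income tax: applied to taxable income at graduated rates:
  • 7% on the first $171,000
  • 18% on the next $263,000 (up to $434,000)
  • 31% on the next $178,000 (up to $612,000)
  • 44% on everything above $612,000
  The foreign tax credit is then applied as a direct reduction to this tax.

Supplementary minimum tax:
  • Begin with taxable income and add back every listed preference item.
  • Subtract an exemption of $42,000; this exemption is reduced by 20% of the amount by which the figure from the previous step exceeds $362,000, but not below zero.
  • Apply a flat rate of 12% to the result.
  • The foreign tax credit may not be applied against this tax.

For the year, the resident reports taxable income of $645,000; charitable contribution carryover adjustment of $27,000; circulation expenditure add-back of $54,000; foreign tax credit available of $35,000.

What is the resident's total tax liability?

$94,010

Supplementary minimum tax:
  Adjusted income: $645,000 + $27,000 + $54,000 = $726,000
  Exemption: 20% × ($726,000 − $362,000) = $72,800 ≥ $42,000, so the exemption is fully phased out
  Base: $726,000 − $0 = $726,000
  $726,000 × 12% = $87,120

General income tax:
  $171,000 × 7% = $11,970
  $263,000 × 18% = $47,340
  $178,000 × 31% = $55,180
  $33,000 × 44% = $14,520
  → $129,010
  Less foreign tax credit $35,000 → $94,010

$94,010 > $87,120, so the general income tax governs.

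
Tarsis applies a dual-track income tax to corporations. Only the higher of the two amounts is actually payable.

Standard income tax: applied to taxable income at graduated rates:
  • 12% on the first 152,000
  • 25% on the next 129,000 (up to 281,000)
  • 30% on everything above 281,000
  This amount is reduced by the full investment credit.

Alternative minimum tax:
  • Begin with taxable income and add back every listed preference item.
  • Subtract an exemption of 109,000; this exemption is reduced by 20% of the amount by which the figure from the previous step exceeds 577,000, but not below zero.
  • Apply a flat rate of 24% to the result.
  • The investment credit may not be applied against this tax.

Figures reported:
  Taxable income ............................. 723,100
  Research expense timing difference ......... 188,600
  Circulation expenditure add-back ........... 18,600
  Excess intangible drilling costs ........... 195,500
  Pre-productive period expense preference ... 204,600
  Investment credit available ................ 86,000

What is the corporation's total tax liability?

Alternative minimum tax:
  Adjusted income: 723,100 + 188,600 + 18,600 + 195,500 + 204,600 = 1,330,400
  Exemption: 20% × (1,330,400 − 577,000) = 150,680 ≥ 109,000, so the exemption is fully phased out
  Base: 1,330,400 − 0 = 1,330,400
  1,330,400 × 24% = 319,296

Standard income tax:
  152,000 × 12% = 18,240
  129,000 × 25% = 32,250
  442,100 × 30% = 132,630
  → 183,120
  Less investment credit 86,000 → 97,120

319,296 > 97,120, so the alternative minimum tax is the binding amount.

319,296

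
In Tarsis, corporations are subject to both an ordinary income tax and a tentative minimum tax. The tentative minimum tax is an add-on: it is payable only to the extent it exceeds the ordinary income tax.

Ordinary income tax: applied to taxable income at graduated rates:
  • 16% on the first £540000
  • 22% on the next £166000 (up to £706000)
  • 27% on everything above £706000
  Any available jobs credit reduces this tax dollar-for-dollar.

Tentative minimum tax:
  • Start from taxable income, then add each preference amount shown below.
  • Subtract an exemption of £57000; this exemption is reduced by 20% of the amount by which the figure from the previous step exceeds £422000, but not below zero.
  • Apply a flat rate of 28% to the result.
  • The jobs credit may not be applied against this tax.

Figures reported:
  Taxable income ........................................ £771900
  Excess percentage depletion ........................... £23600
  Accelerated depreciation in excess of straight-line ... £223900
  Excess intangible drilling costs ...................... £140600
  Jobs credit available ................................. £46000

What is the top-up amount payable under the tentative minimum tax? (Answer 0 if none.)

£230087

Ordinary income tax:
  £540000 × 16% = £86400
  £166000 × 22% = £36520
  £65900 × 27% = £17793
  → £140713
  Less jobs credit £46000 → £94713

Tentative minimum tax:
  Adjusted income: £771900 + £23600 + £223900 + £140600 = £1160000
  Exemption: 20% × (£1160000 − £422000) = £147600 ≥ £57000, so the exemption is fully phased out
  Base: £1160000 − £0 = £1160000
  £1160000 × 28% = £324800

Excess of tentative minimum tax over ordinary income tax: £324800 − £94713 = £230087.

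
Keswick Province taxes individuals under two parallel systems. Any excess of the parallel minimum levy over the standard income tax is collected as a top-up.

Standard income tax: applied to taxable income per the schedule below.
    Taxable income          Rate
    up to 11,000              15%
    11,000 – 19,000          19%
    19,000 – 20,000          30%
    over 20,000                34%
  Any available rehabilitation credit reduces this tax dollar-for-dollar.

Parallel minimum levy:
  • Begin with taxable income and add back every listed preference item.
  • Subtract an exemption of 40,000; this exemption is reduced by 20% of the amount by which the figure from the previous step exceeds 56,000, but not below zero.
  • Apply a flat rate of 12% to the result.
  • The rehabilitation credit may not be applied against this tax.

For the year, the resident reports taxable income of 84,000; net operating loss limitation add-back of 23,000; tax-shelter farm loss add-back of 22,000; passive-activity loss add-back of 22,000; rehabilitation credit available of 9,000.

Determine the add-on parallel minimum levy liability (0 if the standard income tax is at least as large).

Parallel minimum levy:
  Adjusted income: 84,000 + 23,000 + 22,000 + 22,000 = 151,000
  Exemption: 40,000 − 20% × (151,000 − 56,000) = 40,000 − 19,000 = 21,000
  Base: 151,000 − 21,000 = 130,000
  130,000 × 12% = 15,600

Standard income tax:
  11,000 × 15% = 1,650
  8,000 × 19% = 1,520
  1,000 × 30% = 300
  64,000 × 34% = 21,760
  → 25,230
  Less rehabilitation credit 9,000 → 16,230

15,600 ≤ 16,230, so no add-on is due.

0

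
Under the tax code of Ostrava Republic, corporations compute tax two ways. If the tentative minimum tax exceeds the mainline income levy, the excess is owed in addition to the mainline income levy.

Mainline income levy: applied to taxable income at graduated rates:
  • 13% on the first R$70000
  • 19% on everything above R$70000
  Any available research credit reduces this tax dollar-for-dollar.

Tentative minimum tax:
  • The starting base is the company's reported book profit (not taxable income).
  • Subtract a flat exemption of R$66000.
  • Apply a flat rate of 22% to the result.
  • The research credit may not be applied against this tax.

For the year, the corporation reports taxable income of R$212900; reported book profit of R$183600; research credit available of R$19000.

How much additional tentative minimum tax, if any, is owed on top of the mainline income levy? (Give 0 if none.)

Mainline income levy:
  R$70000 × 13% = R$9100
  R$142900 × 19% = R$27151
  → R$36251
  Less research credit R$19000 → R$17251

Tentative minimum tax:
  Base (reported book profit): R$183600
  Less exemption R$66000 → base R$117600
  R$117600 × 22% = R$25872

Excess of tentative minimum tax over mainline income levy: R$25872 − R$17251 = R$8621.

R$8621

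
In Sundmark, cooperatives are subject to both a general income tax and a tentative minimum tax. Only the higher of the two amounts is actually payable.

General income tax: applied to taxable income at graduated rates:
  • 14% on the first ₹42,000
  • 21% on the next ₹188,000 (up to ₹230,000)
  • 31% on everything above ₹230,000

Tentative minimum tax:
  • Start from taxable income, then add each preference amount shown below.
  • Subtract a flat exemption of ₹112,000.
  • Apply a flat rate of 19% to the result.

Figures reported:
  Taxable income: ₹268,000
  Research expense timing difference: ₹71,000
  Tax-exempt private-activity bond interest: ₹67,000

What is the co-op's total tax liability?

₹57,140

General income tax:
  ₹42,000 × 14% = ₹5,880
  ₹188,000 × 21% = ₹39,480
  ₹38,000 × 31% = ₹11,780
  → ₹57,140

Tentative minimum tax:
  Adjusted income: ₹268,000 + ₹71,000 + ₹67,000 = ₹406,000
  Less exemption ₹112,000 → base ₹294,000
  ₹294,000 × 19% = ₹55,860

₹57,140 > ₹55,860, so the general income tax governs.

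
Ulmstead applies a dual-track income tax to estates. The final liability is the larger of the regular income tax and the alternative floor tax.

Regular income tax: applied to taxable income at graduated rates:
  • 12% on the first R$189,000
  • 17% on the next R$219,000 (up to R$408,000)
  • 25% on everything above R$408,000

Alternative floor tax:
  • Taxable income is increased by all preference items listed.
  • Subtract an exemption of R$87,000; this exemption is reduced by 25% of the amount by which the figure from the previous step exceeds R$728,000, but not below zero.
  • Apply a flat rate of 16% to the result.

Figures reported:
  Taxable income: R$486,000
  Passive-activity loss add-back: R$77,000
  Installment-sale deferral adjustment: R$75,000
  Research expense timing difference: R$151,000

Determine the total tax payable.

R$114,760

Alternative floor tax:
  Adjusted income: R$486,000 + R$77,000 + R$75,000 + R$151,000 = R$789,000
  Exemption: R$87,000 − 25% × (R$789,000 − R$728,000) = R$87,000 − R$15,250 = R$71,750
  Base: R$789,000 − R$71,750 = R$717,250
  R$717,250 × 16% = R$114,760

Regular income tax:
  R$189,000 × 12% = R$22,680
  R$219,000 × 17% = R$37,230
  R$78,000 × 25% = R$19,500
  → R$79,410

R$114,760 > R$79,410, so the alternative floor tax is the binding amount.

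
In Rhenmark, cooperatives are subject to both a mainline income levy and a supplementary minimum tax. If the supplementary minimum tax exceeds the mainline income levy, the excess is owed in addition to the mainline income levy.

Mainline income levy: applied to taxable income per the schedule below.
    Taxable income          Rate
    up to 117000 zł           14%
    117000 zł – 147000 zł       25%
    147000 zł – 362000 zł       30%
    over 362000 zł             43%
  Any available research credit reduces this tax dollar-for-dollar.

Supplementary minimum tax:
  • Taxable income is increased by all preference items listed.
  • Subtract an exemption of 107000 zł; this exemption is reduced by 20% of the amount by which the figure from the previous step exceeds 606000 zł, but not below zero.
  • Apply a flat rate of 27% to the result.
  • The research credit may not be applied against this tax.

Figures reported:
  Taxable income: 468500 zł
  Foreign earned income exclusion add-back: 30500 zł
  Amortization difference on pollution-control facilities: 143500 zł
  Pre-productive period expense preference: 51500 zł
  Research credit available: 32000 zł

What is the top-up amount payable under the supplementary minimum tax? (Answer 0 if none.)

Mainline income levy:
  117000 zł × 14% = 16380 zł
  30000 zł × 25% = 7500 zł
  215000 zł × 30% = 64500 zł
  106500 zł × 43% = 45795 zł
  → 134175 zł
  Less research credit 32000 zł → 102175 zł

Supplementary minimum tax:
  Adjusted income: 468500 zł + 30500 zł + 143500 zł + 51500 zł = 694000 zł
  Exemption: 107000 zł − 20% × (694000 zł − 606000 zł) = 107000 zł − 17600 zł = 89400 zł
  Base: 694000 zł − 89400 zł = 604600 zł
  604600 zł × 27% = 163242 zł

Excess of supplementary minimum tax over mainline income levy: 163242 zł − 102175 zł = 61067 zł.

61067 zł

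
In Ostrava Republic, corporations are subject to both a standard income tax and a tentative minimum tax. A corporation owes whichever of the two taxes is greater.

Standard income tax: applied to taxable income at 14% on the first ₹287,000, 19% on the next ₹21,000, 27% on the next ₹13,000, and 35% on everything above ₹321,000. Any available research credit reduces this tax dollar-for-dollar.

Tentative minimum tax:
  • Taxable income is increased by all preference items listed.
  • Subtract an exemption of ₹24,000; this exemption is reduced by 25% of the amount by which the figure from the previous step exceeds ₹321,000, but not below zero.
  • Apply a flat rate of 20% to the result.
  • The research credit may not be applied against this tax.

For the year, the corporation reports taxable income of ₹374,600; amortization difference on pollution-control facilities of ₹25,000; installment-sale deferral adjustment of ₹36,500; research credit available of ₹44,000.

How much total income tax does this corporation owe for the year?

Tentative minimum tax:
  Adjusted income: ₹374,600 + ₹25,000 + ₹36,500 = ₹436,100
  Exemption: 25% × (₹436,100 − ₹321,000) = ₹28,775 ≥ ₹24,000, so the exemption is fully phased out
  Base: ₹436,100 − ₹0 = ₹436,100
  ₹436,100 × 20% = ₹87,220

Standard income tax:
  ₹287,000 × 14% = ₹40,180
  ₹21,000 × 19% = ₹3,990
  ₹13,000 × 27% = ₹3,510
  ₹53,600 × 35% = ₹18,760
  → ₹66,440
  Less research credit ₹44,000 → ₹22,440

₹87,220 > ₹22,440, so the tentative minimum tax is the binding amount.

₹87,220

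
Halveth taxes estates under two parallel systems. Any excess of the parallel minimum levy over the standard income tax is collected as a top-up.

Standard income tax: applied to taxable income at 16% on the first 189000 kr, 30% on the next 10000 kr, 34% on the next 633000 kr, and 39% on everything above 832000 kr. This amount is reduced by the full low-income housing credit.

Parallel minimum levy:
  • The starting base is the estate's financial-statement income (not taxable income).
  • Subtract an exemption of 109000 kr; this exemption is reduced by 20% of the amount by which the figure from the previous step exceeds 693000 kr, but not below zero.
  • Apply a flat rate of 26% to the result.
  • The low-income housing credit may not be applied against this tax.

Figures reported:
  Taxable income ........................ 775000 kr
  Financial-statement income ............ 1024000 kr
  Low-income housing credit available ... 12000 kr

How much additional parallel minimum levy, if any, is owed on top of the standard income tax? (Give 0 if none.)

38032 kr

Parallel minimum levy:
  Base (financial-statement income): 1024000 kr
  Exemption: 109000 kr − 20% × (1024000 kr − 693000 kr) = 109000 kr − 66200 kr = 42800 kr
  Base: 1024000 kr − 42800 kr = 981200 kr
  981200 kr × 26% = 255112 kr

Standard income tax:
  189000 kr × 16% = 30240 kr
  10000 kr × 30% = 3000 kr
  576000 kr × 34% = 195840 kr
  → 229080 kr
  Less low-income housing credit 12000 kr → 217080 kr

Excess of parallel minimum levy over standard income tax: 255112 kr − 217080 kr = 38032 kr.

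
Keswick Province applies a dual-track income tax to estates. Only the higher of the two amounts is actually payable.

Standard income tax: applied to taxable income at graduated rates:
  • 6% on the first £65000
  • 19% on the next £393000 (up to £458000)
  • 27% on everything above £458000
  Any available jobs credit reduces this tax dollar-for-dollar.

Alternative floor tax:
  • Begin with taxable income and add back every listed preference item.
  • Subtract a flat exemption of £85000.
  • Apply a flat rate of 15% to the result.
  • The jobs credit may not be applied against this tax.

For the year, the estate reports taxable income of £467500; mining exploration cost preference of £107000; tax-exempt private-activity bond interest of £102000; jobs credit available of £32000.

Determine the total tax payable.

Alternative floor tax:
  Adjusted income: £467500 + £107000 + £102000 = £676500
  Less exemption £85000 → base £591500
  £591500 × 15% = £88725

Standard income tax:
  £65000 × 6% = £3900
  £393000 × 19% = £74670
  £9500 × 27% = £2565
  → £81135
  Less jobs credit £32000 → £49135

£88725 > £49135, so the alternative floor tax is the binding amount.

£88725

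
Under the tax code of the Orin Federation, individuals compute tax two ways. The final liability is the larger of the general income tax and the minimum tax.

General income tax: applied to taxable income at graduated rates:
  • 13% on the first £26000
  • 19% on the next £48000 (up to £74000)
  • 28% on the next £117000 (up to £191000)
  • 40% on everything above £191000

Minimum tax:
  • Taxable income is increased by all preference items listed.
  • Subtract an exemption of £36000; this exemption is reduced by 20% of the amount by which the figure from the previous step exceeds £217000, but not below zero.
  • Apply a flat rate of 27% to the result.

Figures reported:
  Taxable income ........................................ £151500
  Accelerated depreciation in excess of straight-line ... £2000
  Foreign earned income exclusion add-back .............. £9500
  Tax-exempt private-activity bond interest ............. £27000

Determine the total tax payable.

£41580

General income tax:
  £26000 × 13% = £3380
  £48000 × 19% = £9120
  £77500 × 28% = £21700
  → £34200

Minimum tax:
  Adjusted income: £151500 + £2000 + £9500 + £27000 = £190000
  Exemption: £190000 ≤ £217000, so full £36000 applies
  Base: £190000 − £36000 = £154000
  £154000 × 27% = £41580

£41580 > £34200, so the minimum tax is the binding amount.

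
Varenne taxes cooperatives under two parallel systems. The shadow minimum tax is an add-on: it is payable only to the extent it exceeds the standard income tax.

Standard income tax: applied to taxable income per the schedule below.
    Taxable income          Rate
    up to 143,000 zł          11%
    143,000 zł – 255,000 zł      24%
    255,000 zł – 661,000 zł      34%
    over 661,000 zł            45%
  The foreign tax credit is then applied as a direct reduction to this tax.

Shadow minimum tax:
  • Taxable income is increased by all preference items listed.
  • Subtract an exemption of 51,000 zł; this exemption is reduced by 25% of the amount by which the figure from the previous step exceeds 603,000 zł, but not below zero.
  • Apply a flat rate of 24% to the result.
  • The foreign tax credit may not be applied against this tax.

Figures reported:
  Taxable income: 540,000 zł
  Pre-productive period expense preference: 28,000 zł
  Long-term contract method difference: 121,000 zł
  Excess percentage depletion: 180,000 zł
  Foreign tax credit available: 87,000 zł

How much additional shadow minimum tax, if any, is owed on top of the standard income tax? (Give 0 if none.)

156,050 zł

Shadow minimum tax:
  Adjusted income: 540,000 zł + 28,000 zł + 121,000 zł + 180,000 zł = 869,000 zł
  Exemption: 25% × (869,000 zł − 603,000 zł) = 66,500 zł ≥ 51,000 zł, so the exemption is fully phased out
  Base: 869,000 zł − 0 zł = 869,000 zł
  869,000 zł × 24% = 208,560 zł

Standard income tax:
  143,000 zł × 11% = 15,730 zł
  112,000 zł × 24% = 26,880 zł
  285,000 zł × 34% = 96,900 zł
  → 139,510 zł
  Less foreign tax credit 87,000 zł → 52,510 zł

Excess of shadow minimum tax over standard income tax: 208,560 zł − 52,510 zł = 156,050 zł.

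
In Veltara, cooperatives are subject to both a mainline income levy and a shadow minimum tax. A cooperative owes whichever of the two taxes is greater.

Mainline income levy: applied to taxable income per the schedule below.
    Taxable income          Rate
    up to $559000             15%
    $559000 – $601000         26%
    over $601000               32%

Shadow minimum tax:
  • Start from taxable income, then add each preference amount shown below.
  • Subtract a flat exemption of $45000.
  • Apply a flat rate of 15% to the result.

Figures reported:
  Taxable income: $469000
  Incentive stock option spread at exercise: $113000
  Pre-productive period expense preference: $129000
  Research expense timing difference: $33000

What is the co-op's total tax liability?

$104850

Shadow minimum tax:
  Adjusted income: $469000 + $113000 + $129000 + $33000 = $744000
  Less exemption $45000 → base $699000
  $699000 × 15% = $104850

Mainline income levy:
  $469000 × 15% = $70350

$104850 > $70350, so the shadow minimum tax is the binding amount.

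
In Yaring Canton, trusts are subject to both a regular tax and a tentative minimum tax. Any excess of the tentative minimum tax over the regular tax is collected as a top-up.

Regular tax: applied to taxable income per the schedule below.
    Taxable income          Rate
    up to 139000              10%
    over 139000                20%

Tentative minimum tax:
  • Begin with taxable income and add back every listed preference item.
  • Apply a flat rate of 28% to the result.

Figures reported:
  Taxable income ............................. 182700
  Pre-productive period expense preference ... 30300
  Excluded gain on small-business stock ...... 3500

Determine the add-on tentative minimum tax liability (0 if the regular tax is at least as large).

37980

Regular tax:
  139000 × 10% = 13900
  43700 × 20% = 8740
  → 22640

Tentative minimum tax:
  Adjusted income: 182700 + 30300 + 3500 = 216500
  216500 × 28% = 60620

Excess of tentative minimum tax over regular tax: 60620 − 22640 = 37980.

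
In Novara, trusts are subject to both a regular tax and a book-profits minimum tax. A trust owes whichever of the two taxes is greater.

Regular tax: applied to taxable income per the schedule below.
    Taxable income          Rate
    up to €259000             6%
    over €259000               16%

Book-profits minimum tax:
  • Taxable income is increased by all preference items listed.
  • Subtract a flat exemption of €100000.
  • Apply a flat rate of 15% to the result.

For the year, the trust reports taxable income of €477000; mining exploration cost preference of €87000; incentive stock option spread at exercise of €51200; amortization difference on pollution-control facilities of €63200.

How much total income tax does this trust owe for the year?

€86760

Regular tax:
  €259000 × 6% = €15540
  €218000 × 16% = €34880
  → €50420

Book-profits minimum tax:
  Adjusted income: €477000 + €87000 + €51200 + €63200 = €678400
  Less exemption €100000 → base €578400
  €578400 × 15% = €86760

€86760 > €50420, so the book-profits minimum tax is the binding amount.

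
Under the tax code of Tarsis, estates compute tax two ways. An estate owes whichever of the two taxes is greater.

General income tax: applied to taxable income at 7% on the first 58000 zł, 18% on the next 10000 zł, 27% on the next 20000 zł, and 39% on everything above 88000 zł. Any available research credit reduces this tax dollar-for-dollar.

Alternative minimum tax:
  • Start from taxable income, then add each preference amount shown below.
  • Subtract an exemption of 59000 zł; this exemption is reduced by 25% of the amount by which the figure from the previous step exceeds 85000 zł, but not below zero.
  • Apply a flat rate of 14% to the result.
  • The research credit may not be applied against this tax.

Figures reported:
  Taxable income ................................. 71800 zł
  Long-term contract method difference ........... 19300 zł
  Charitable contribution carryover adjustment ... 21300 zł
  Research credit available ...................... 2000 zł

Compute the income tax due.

8435 zł

Alternative minimum tax:
  Adjusted income: 71800 zł + 19300 zł + 21300 zł = 112400 zł
  Exemption: 59000 zł − 25% × (112400 zł − 85000 zł) = 59000 zł − 6850 zł = 52150 zł
  Base: 112400 zł − 52150 zł = 60250 zł
  60250 zł × 14% = 8435 zł

General income tax:
  58000 zł × 7% = 4060 zł
  10000 zł × 18% = 1800 zł
  3800 zł × 27% = 1026 zł
  → 6886 zł
  Less research credit 2000 zł → 4886 zł

8435 zł > 4886 zł, so the alternative minimum tax is the binding amount.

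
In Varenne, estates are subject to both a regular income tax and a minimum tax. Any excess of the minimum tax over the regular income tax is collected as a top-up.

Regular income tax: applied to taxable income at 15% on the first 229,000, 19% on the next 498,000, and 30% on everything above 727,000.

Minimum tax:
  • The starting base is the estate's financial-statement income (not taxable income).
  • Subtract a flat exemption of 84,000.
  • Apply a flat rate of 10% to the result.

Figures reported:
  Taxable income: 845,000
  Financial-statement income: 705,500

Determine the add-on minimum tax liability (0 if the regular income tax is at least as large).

Regular income tax:
  229,000 × 15% = 34,350
  498,000 × 19% = 94,620
  118,000 × 30% = 35,400
  → 164,370

Minimum tax:
  Base (financial-statement income): 705,500
  Less exemption 84,000 → base 621,500
  621,500 × 10% = 62,150

62,150 ≤ 164,370, so no add-on is due.

0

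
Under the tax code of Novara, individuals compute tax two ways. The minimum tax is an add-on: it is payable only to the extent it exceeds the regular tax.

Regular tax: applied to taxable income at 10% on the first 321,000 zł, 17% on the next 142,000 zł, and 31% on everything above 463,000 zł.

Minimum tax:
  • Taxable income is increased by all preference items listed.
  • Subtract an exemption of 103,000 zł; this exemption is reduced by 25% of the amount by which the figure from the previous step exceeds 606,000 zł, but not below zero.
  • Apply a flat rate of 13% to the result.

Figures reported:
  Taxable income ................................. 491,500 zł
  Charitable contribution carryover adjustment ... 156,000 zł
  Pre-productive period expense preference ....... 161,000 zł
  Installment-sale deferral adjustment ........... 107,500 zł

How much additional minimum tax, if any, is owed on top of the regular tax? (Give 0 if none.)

50,690 zł

Regular tax:
  321,000 zł × 10% = 32,100 zł
  142,000 zł × 17% = 24,140 zł
  28,500 zł × 31% = 8,835 zł
  → 65,075 zł

Minimum tax:
  Adjusted income: 491,500 zł + 156,000 zł + 161,000 zł + 107,500 zł = 916,000 zł
  Exemption: 103,000 zł − 25% × (916,000 zł − 606,000 zł) = 103,000 zł − 77,500 zł = 25,500 zł
  Base: 916,000 zł − 25,500 zł = 890,500 zł
  890,500 zł × 13% = 115,765 zł

Excess of minimum tax over regular tax: 115,765 zł − 65,075 zł = 50,690 zł.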